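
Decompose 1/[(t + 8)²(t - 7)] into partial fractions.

Cover-up at t=7: γ = 1/(7 + 8)² = 1/225. Cover-up at t=-8: β = 1/(-8 - 7) = -1/15. Comparing t² coeff: α = -γ = -1/225
Result: (-1/225)/(t + 8) - (1/15)/(t + 8)² + (1/225)/(t - 7)


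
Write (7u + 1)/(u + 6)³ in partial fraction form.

(7u + 1) = P(u + 6)² + Q(u + 6) + R. At u = -6: R = 7·(-6) + 1 = -41. Coefficients: P = 0, Q = 7
Result: 7/(u + 6)² - 41/(u + 6)³


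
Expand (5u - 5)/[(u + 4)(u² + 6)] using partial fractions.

At u=-4: P = (5·(-4) - 5)/((-4)² + 6) = -25/22. Q = -P = 25/22, R = 5 - (-4)·P = 5/11
Result: (-25/22)/(u + 4) + ((25/22)u + 5/11)/(u² + 6)


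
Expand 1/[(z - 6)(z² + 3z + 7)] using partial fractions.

Cover-up at z = 6: A = 1/(6² + 3·6 + 7) = 1/61. Then B = -A = -1/61, C = -A·(3 + 6) = -9/61
Result: (1/61)/(z - 6) - ((1/61)z + 9/61)/(z² + 3z + 7)


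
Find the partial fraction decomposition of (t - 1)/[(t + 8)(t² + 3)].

At t=-8: P = (1·(-8) - 1)/((-8)² + 3) = -9/67. Q = -P = 9/67, R = 1 - (-8)·P = -5/67
Result: (-9/67)/(t + 8) + ((9/67)t - 5/67)/(t² + 3)


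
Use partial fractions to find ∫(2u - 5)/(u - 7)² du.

Decompose: α = 2, β = 2·7 - 5 = 9, so (2u - 5)/(u - 7)² = 2/(u - 7) + 9/(u - 7)². Integrate: ∫ α/(u - 7) du = 2 ln|(u - 7)|; ∫ β/(u - 7)² du = -9/(u - 7). Sum: 2 ln|(u - 7)| - 9/(u - 7) + C


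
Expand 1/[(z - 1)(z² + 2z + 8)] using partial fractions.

Cover-up at z = 1: α = 1/(1² + 2·1 + 8) = 1/11. Then β = -α = -1/11, γ = -α·(2 + 1) = -3/11
Result: (1/11)/(z - 1) - ((1/11)z + 3/11)/(z² + 2z + 8)


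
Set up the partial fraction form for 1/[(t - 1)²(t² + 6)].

Repeated linear + quadratic: P/(t - 1) + Q/(t - 1)² + (Rt + S)/(t² + 6)


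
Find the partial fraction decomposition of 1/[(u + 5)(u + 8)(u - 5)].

Using cover-up method: α = -1/30, β = 1/39, γ = 1/130
Result: (-1/30)/(u + 5) + (1/39)/(u + 8) + (1/130)/(u - 5)


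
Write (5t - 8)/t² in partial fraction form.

(5t - 8) = At + B. At t = 0: B = 5·0 - 8 = -8. Coeff of t: A = 5
Result: 5/t - 8/t²


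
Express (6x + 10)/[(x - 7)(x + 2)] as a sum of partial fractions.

At x=7: A = (6·7 + 10)/(7 + 2) = 52/9. At x=-2: B = (6·(-2) + 10)/(-2 - 7) = 2/9
Result: (52/9)/(x - 7) + (2/9)/(x + 2)


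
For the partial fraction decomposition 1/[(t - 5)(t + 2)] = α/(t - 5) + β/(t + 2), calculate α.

Cover-up at t = 5: α = 1/(5 + 2) = 1/7


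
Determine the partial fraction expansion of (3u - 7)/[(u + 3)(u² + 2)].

At u=-3: α = (3·(-3) - 7)/((-3)² + 2) = -16/11. β = -α = 16/11, γ = 3 - (-3)·α = -15/11
Result: (-16/11)/(u + 3) + ((16/11)u - 15/11)/(u² + 2)


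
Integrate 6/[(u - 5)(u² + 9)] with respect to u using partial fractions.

Cover-up at u=5: P = 6/(5²+9) = 3/17. Coeff matching: Q = -3/17, R = -15/17. Decomposition: (3/17)/(u - 5) - ((3/17)u + 15/17)/(u² + 9). Integrate: linear → ln, quadratic → (1/2)ln + arctan: (3/17) ln|(u - 5)| - (3/34) ln(u² + 9) - (5/17) arctan(u/3) + C


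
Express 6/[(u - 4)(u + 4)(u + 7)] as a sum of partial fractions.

Using cover-up method: α = 3/44, β = -1/4, γ = 2/11
Result: (3/44)/(u - 4) - (1/4)/(u + 4) + (2/11)/(u + 7)


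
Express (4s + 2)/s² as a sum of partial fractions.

(4s + 2) = αs + β. At s = 0: β = 4·0 + 2 = 2. Coeff of s: α = 4
Result: 4/s + 2/s²


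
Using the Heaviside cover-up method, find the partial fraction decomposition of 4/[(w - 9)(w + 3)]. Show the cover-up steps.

Cover (w - 9): set w=9, get α = 4/(9 + 3) = 1/3. Cover (w + 3): set w=-3, get β = 4/(-3 - 9) = -1/3.
Result: (1/3)/(w - 9) - (1/3)/(w + 3)


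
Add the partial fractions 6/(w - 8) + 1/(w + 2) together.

Common denominator (w - 8)(w + 2). Numerator: 6(w + 2) + 1(w - 8) = (6w + 12) + (w - 8) = 7w + 4
Result: (7w + 4)/[(w - 8)(w + 2)]


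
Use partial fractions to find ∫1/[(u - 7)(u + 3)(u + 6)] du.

Cover-up: α = 1/130, β = -1/30, γ = 1/39. Decomposition: (1/130)/(u - 7) - (1/30)/(u + 3) + (1/39)/(u + 6). Integrate each term: (1/130) ln|(u - 7)| - (1/30) ln|(u + 3)| + (1/39) ln|(u + 6)| + C


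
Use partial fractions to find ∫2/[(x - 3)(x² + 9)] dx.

Cover-up at x=3: α = 2/(3²+9) = 1/9. Coeff matching: β = -1/9, γ = -1/3. Decomposition: (1/9)/(x - 3) - ((1/9)x + 1/3)/(x² + 9). Integrate: linear → ln, quadratic → (1/2)ln + arctan: (1/9) ln|(x - 3)| - (1/18) ln(x² + 9) - (1/9) arctan(x/3) + C


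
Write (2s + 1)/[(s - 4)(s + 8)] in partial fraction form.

At s=4: P = (2·4 + 1)/(4 + 8) = 3/4. At s=-8: Q = (2·(-8) + 1)/(-8 - 4) = 5/4
Result: (3/4)/(s - 4) + (5/4)/(s + 8)


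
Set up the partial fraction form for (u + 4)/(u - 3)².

Repeated linear factor: A/(u - 3) + B/(u - 3)²


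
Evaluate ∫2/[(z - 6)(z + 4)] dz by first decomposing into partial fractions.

Decompose: 2/[(z - 6)(z + 4)] = (1/5)/(z - 6) - (1/5)/(z + 4). Integrate each term: (1/5) ln|(z - 6)| - (1/5) ln|(z + 4)| + C


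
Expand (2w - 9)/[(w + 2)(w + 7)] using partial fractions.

At w=-2: A = (2·(-2) - 9)/(-2 + 7) = -13/5. At w=-7: B = (2·(-7) - 9)/(-7 + 2) = 23/5
Result: (-13/5)/(w + 2) + (23/5)/(w + 7)


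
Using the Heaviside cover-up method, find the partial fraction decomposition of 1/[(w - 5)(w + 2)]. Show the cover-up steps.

Cover (w - 5): set w=5, get α = 1/(5 + 2) = 1/7. Cover (w + 2): set w=-2, get β = 1/(-2 - 5) = -1/7.
Result: (1/7)/(w - 5) - (1/7)/(w + 2)


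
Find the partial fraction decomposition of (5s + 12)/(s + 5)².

(5s + 12) = P(s + 5) + Q. At s = -5: Q = 5·(-5) + 12 = -13. Coeff of s: P = 5
Result: 5/(s + 5) - 13/(s + 5)²


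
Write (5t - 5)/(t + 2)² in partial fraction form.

(5t - 5) = α(t + 2) + β. At t = -2: β = 5·(-2) - 5 = -15. Coeff of t: α = 5
Result: 5/(t + 2) - 15/(t + 2)²


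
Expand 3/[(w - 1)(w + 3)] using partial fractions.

3/(w - 1)(w + 3) = A/(w - 1) + B/(w + 3). A = 3/(1 + 3) = 3/4, B = 3/(-3 - 1) = -3/4
Result: (3/4)/(w - 1) - (3/4)/(w + 3)


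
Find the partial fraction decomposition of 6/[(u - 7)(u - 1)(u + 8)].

Using cover-up method: A = 1/15, B = -1/9, C = 2/45
Result: (1/15)/(u - 7) - (1/9)/(u - 1) + (2/45)/(u + 8)


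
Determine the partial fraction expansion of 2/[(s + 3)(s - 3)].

2/(s + 3)(s - 3) = α/(s + 3) + β/(s - 3). α = 2/(-3 - 3) = -1/3, β = 2/(3 + 3) = 1/3
Result: (-1/3)/(s + 3) + (1/3)/(s - 3)


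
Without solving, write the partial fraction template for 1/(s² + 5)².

Repeated quadratic factor: (αs + β)/(s² + 5) + (γs + δ)/(s² + 5)²


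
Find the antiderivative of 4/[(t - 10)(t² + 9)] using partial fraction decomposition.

Cover-up at t=10: α = 4/(10²+9) = 4/109. Coeff matching: β = -4/109, γ = -40/109. Decomposition: (4/109)/(t - 10) - ((4/109)t + 40/109)/(t² + 9). Integrate: linear → ln, quadratic → (1/2)ln + arctan: (4/109) ln|(t - 10)| - (2/109) ln(t² + 9) - (40/327) arctan(t/3) + C


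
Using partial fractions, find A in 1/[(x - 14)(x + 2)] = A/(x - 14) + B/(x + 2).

Cover-up at x = 14: A = 1/(14 + 2) = 1/16


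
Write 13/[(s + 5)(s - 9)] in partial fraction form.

13/(s + 5)(s - 9) = P/(s + 5) + Q/(s - 9). P = 13/(-5 - 9) = -13/14, Q = 13/(9 + 5) = 13/14
Result: (-13/14)/(s + 5) + (13/14)/(s - 9)


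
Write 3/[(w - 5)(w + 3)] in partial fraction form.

3/(w - 5)(w + 3) = A/(w - 5) + B/(w + 3). A = 3/(5 + 3) = 3/8, B = 3/(-3 - 5) = -3/8
Result: (3/8)/(w - 5) - (3/8)/(w + 3)


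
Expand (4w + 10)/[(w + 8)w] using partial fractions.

At w=-8: P = (4·(-8) + 10)/(-8 - 0) = 11/4. At w=0: Q = (4·0 + 10)/(0 + 8) = 5/4
Result: (11/4)/(w + 8) + (5/4)/w


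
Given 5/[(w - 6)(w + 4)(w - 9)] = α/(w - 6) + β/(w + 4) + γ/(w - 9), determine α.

Cover-up at w = 6: α = 5/[(6 + 4)(6 - 9)] = 5/[(10)(-3)] = -5/30 = -1/6


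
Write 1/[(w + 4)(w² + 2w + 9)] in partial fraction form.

Cover-up at w = -4: A = 1/((-4)² + 2·(-4) + 9) = 1/17. Then B = -A = -1/17, C = -A·(2 - 4) = 2/17
Result: (1/17)/(w + 4) - ((1/17)w - 2/17)/(w² + 2w + 9)


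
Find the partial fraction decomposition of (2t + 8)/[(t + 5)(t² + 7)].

At t=-5: A = (2·(-5) + 8)/((-5)² + 7) = -1/16. B = -A = 1/16, C = 2 - (-5)·A = 27/16
Result: (-1/16)/(t + 5) + ((1/16)t + 27/16)/(t² + 7)


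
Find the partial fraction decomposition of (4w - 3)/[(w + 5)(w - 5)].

At w=-5: α = (4·(-5) - 3)/(-5 - 5) = 23/10. At w=5: β = (4·5 - 3)/(5 + 5) = 17/10
Result: (23/10)/(w + 5) + (17/10)/(w - 5)


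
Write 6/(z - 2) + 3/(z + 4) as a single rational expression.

Common denominator (z - 2)(z + 4). Numerator: 6(z + 4) + 3(z - 2) = (6z + 24) + (3z - 6) = 9z + 18
Result: (9z + 18)/[(z - 2)(z + 4)]


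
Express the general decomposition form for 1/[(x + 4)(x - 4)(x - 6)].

Three distinct linear factors: P/(x + 4) + Q/(x - 4) + R/(x - 6)


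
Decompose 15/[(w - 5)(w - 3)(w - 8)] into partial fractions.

Using cover-up method: A = -5/2, B = 3/2, C = 1
Result: (-5/2)/(w - 5) + (3/2)/(w - 3) + 1/(w - 8)


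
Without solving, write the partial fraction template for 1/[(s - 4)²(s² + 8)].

Repeated linear + quadratic: A/(s - 4) + B/(s - 4)² + (Cs + D)/(s² + 8)


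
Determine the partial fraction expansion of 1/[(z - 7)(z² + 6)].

Cover-up at z = 7: A = 1/(7² + 6) = 1/55. Then B = -A = -1/55, C = -A·(0 + 7) = -7/55
Result: (1/55)/(z - 7) - ((1/55)z + 7/55)/(z² + 6)


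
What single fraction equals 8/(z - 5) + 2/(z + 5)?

Common denominator (z - 5)(z + 5). Numerator: 8(z + 5) + 2(z - 5) = (8z + 40) + (2z - 10) = 10z + 30
Result: (10z + 30)/[(z - 5)(z + 5)]


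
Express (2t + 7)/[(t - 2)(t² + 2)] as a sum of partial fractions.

At t=2: A = (2·2 + 7)/(2² + 2) = 11/6. B = -A = -11/6, C = 2 - 2·A = -5/3
Result: (11/6)/(t - 2) - ((11/6)t + 5/3)/(t² + 2)


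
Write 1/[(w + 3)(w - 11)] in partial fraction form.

1/(w + 3)(w - 11) = α/(w + 3) + β/(w - 11). α = 1/(-3 - 11) = -1/14, β = 1/(11 + 3) = 1/14
Result: (-1/14)/(w + 3) + (1/14)/(w - 11)


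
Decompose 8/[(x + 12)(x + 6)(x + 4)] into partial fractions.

Using cover-up method: α = 1/6, β = -2/3, γ = 1/2
Result: (1/6)/(x + 12) - (2/3)/(x + 6) + (1/2)/(x + 4)


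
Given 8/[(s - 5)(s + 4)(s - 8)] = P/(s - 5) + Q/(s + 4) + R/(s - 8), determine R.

Cover-up at s = 8: R = 8/[(8 - 5)(8 + 4)] = 8/[(3)(12)] = 8/36 = 2/9


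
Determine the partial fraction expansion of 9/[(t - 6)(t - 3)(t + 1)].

Using cover-up method: A = 3/7, B = -3/4, C = 9/28
Result: (3/7)/(t - 6) - (3/4)/(t - 3) + (9/28)/(t + 1)


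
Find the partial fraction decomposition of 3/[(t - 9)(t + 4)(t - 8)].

Using cover-up method: P = 3/13, Q = 1/52, R = -1/4
Result: (3/13)/(t - 9) + (1/52)/(t + 4) - (1/4)/(t - 8)


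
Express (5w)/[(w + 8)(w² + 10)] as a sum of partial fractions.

At w=-8: A = (5·(-8) + 0)/((-8)² + 10) = -20/37. B = -A = 20/37, C = 5 - (-8)·A = 25/37
Result: (-20/37)/(w + 8) + ((20/37)w + 25/37)/(w² + 10)


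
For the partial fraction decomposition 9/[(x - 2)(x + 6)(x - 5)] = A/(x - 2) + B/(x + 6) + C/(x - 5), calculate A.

Cover-up at x = 2: A = 9/[(2 + 6)(2 - 5)] = 9/[(8)(-3)] = -9/24 = -3/8


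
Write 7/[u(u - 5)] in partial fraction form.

7/u(u - 5) = α/u + β/(u - 5). α = 7/(0 - 5) = -7/5, β = 7/(5 - 0) = 7/5
Result: (-7/5)/u + (7/5)/(u - 5)


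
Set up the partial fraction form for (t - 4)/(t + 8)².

Repeated linear factor: A/(t + 8) + B/(t + 8)²


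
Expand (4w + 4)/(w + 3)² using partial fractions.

(4w + 4) = A(w + 3) + B. At w = -3: B = 4·(-3) + 4 = -8. Coeff of w: A = 4
Result: 4/(w + 3) - 8/(w + 3)²


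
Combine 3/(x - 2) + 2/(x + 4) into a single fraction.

Common denominator (x - 2)(x + 4). Numerator: 3(x + 4) + 2(x - 2) = (3x + 12) + (2x - 4) = 5x + 8
Result: (5x + 8)/[(x - 2)(x + 4)]


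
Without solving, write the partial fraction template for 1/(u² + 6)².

Repeated quadratic factor: (αu + β)/(u² + 6) + (γu + δ)/(u² + 6)²


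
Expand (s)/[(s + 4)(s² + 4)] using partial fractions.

At s=-4: α = (1·(-4) + 0)/((-4)² + 4) = -1/5. β = -α = 1/5, γ = 1 - (-4)·α = 1/5
Result: (-1/5)/(s + 4) + ((1/5)s + 1/5)/(s² + 4)


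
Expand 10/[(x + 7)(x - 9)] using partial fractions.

10/(x + 7)(x - 9) = α/(x + 7) + β/(x - 9). α = 10/(-7 - 9) = -5/8, β = 10/(9 + 7) = 5/8
Result: (-5/8)/(x + 7) + (5/8)/(x - 9)


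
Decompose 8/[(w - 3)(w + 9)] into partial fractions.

8/(w - 3)(w + 9) = P/(w - 3) + Q/(w + 9). P = 8/(3 + 9) = 2/3, Q = 8/(-9 - 3) = -2/3
Result: (2/3)/(w - 3) - (2/3)/(w + 9)


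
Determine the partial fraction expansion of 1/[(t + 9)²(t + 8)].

Cover-up at t=-8: γ = 1/(-8 + 9)² = 1. Cover-up at t=-9: β = 1/(-9 + 8) = -1. Comparing t² coeff: α = -γ = -1
Result: -1/(t + 9) - 1/(t + 9)² + 1/(t + 8)


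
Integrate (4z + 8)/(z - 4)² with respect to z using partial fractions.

Decompose: A = 4, B = 4·4 + 8 = 24, so (4z + 8)/(z - 4)² = 4/(z - 4) + 24/(z - 4)². Integrate: ∫ A/(z - 4) dz = 4 ln|(z - 4)|; ∫ B/(z - 4)² dz = -24/(z - 4). Sum: 4 ln|(z - 4)| - 24/(z - 4) + C


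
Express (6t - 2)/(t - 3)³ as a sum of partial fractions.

(6t - 2) = P(t - 3)² + Q(t - 3) + R. At t = 3: R = 6·3 - 2 = 16. Coefficients: P = 0, Q = 6
Result: 6/(t - 3)² + 16/(t - 3)³


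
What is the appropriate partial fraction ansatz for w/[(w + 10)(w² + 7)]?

Linear + irreducible quadratic: A/(w + 10) + (Bw + C)/(w² + 7)


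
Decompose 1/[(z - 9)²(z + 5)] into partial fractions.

Cover-up at z=-5: γ = 1/(-5 - 9)² = 1/196. Cover-up at z=9: β = 1/(9 + 5) = 1/14. Comparing z² coeff: α = -γ = -1/196
Result: (-1/196)/(z - 9) + (1/14)/(z - 9)² + (1/196)/(z + 5)


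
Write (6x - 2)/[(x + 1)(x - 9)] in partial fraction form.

At x=-1: A = (6·(-1) - 2)/(-1 - 9) = 4/5. At x=9: B = (6·9 - 2)/(9 + 1) = 26/5
Result: (4/5)/(x + 1) + (26/5)/(x - 9)


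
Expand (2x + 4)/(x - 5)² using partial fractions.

(2x + 4) = α(x - 5) + β. At x = 5: β = 2·5 + 4 = 14. Coeff of x: α = 2
Result: 2/(x - 5) + 14/(x - 5)²


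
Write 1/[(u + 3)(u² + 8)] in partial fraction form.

Cover-up at u = -3: α = 1/((-3)² + 8) = 1/17. Then β = -α = -1/17, γ = -α·(0 - 3) = 3/17
Result: (1/17)/(u + 3) - ((1/17)u - 3/17)/(u² + 8)


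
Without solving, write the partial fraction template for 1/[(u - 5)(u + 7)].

Distinct linear factors: A/(u - 5) + B/(u + 7)


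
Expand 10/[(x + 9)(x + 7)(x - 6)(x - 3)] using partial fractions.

Using Heaviside cover-up: (-1/36)/(x + 9) + (1/26)/(x + 7) + (2/117)/(x - 6) - (1/36)/(x - 3)


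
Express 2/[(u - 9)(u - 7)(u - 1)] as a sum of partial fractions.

Using cover-up method: P = 1/8, Q = -1/6, R = 1/24
Result: (1/8)/(u - 9) - (1/6)/(u - 7) + (1/24)/(u - 1)


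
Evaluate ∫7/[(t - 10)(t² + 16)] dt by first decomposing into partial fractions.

Cover-up at t=10: α = 7/(10²+16) = 7/116. Coeff matching: β = -7/116, γ = -35/58. Decomposition: (7/116)/(t - 10) - ((7/116)t + 35/58)/(t² + 16). Integrate: linear → ln, quadratic → (1/2)ln + arctan: (7/116) ln|(t - 10)| - (7/232) ln(t² + 16) - (35/232) arctan(t/4) + C


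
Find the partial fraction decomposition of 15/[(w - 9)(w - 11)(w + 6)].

Using cover-up method: P = -1/2, Q = 15/34, R = 1/17
Result: (-1/2)/(w - 9) + (15/34)/(w - 11) + (1/17)/(w + 6)


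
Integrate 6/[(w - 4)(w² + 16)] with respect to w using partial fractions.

Cover-up at w=4: A = 6/(4²+16) = 3/16. Coeff matching: B = -3/16, C = -3/4. Decomposition: (3/16)/(w - 4) - ((3/16)w + 3/4)/(w² + 16). Integrate: linear → ln, quadratic → (1/2)ln + arctan: (3/16) ln|(w - 4)| - (3/32) ln(w² + 16) - (3/16) arctan(w/4) + C


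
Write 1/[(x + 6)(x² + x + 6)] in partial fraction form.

Cover-up at x = -6: α = 1/((-6)² + 1·(-6) + 6) = 1/36. Then β = -α = -1/36, γ = -α·(1 - 6) = 5/36
Result: (1/36)/(x + 6) - ((1/36)x - 5/36)/(x² + x + 6)


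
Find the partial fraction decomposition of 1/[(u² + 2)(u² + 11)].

Coefficient matching gives P = R = 0, Q = 1/(11-2) = 1/9, S = -Q = -1/9
Result: (1/9)/(u² + 2) - (1/9)/(u² + 11)


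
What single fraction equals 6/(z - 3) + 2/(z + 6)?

Common denominator (z - 3)(z + 6). Numerator: 6(z + 6) + 2(z - 3) = (6z + 36) + (2z - 6) = 8z + 30
Result: (8z + 30)/[(z - 3)(z + 6)]


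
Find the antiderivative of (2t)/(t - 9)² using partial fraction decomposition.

Decompose: A = 2, B = 2·9 + 0 = 18, so (2t)/(t - 9)² = 2/(t - 9) + 18/(t - 9)². Integrate: ∫ A/(t - 9) dt = 2 ln|(t - 9)|; ∫ B/(t - 9)² dt = -18/(t - 9). Sum: 2 ln|(t - 9)| - 18/(t - 9) + C


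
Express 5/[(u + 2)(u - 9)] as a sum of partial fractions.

5/(u + 2)(u - 9) = P/(u + 2) + Q/(u - 9). P = 5/(-2 - 9) = -5/11, Q = 5/(9 + 2) = 5/11
Result: (-5/11)/(u + 2) + (5/11)/(u - 9)


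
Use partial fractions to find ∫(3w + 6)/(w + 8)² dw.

Decompose: α = 3, β = 3·(-8) + 6 = -18, so (3w + 6)/(w + 8)² = 3/(w + 8) - 18/(w + 8)². Integrate: ∫ α/(w + 8) dw = 3 ln|(w + 8)|; ∫ β/(w + 8)² dw = 18/(w + 8). Sum: 3 ln|(w + 8)| + 18/(w + 8) + C


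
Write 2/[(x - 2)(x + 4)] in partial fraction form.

2/(x - 2)(x + 4) = A/(x - 2) + B/(x + 4). A = 2/(2 + 4) = 1/3, B = 2/(-4 - 2) = -1/3
Result: (1/3)/(x - 2) - (1/3)/(x + 4)


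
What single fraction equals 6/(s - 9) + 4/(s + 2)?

Common denominator (s - 9)(s + 2). Numerator: 6(s + 2) + 4(s - 9) = (6s + 12) + (4s - 36) = 10s - 24
Result: (10s - 24)/[(s - 9)(s + 2)]


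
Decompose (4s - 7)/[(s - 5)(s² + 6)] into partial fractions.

At s=5: P = (4·5 - 7)/(5² + 6) = 13/31. Q = -P = -13/31, R = 4 - 5·P = 59/31
Result: (13/31)/(s - 5) - ((13/31)s - 59/31)/(s² + 6)


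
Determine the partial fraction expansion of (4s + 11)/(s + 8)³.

(4s + 11) = A(s + 8)² + B(s + 8) + C. At s = -8: C = 4·(-8) + 11 = -21. Coefficients: A = 0, B = 4
Result: 4/(s + 8)² - 21/(s + 8)³


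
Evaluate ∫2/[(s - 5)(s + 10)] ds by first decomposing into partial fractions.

Decompose: 2/[(s - 5)(s + 10)] = (2/15)/(s - 5) - (2/15)/(s + 10). Integrate each term: (2/15) ln|(s - 5)| - (2/15) ln|(s + 10)| + C


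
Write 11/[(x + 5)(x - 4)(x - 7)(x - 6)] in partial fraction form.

Using Heaviside cover-up: (-1/108)/(x + 5) + (11/54)/(x - 4) + (11/36)/(x - 7) - (1/2)/(x - 6)


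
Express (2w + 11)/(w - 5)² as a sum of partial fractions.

(2w + 11) = A(w - 5) + B. At w = 5: B = 2·5 + 11 = 21. Coeff of w: A = 2
Result: 2/(w - 5) + 21/(w - 5)²


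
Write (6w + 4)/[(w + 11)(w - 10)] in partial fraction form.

At w=-11: P = (6·(-11) + 4)/(-11 - 10) = 62/21. At w=10: Q = (6·10 + 4)/(10 + 11) = 64/21
Result: (62/21)/(w + 11) + (64/21)/(w - 10)


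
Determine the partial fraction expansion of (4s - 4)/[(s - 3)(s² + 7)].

At s=3: α = (4·3 - 4)/(3² + 7) = 1/2. β = -α = -1/2, γ = 4 - 3·α = 5/2
Result: (1/2)/(s - 3) - ((1/2)s - 5/2)/(s² + 7)


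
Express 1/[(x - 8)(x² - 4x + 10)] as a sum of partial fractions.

Cover-up at x = 8: P = 1/(8² - 4·8 + 10) = 1/42. Then Q = -P = -1/42, R = -P·(-4 + 8) = -2/21
Result: (1/42)/(x - 8) - ((1/42)x + 2/21)/(x² - 4x + 10)


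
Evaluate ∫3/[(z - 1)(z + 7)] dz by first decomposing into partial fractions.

Decompose: 3/[(z - 1)(z + 7)] = (3/8)/(z - 1) - (3/8)/(z + 7). Integrate each term: (3/8) ln|(z - 1)| - (3/8) ln|(z + 7)| + C


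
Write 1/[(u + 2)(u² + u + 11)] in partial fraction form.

Cover-up at u = -2: A = 1/((-2)² + 1·(-2) + 11) = 1/13. Then B = -A = -1/13, C = -A·(1 - 2) = 1/13
Result: (1/13)/(u + 2) - ((1/13)u - 1/13)/(u² + u + 11)


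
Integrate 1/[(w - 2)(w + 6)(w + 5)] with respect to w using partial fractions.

Cover-up: P = 1/56, Q = 1/8, R = -1/7. Decomposition: (1/56)/(w - 2) + (1/8)/(w + 6) - (1/7)/(w + 5). Integrate each term: (1/56) ln|(w - 2)| + (1/8) ln|(w + 6)| - (1/7) ln|(w + 5)| + C


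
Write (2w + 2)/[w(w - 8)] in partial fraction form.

At w=0: A = (2·0 + 2)/(0 - 8) = -1/4. At w=8: B = (2·8 + 2)/(8 - 0) = 9/4
Result: (-1/4)/w + (9/4)/(w - 8)


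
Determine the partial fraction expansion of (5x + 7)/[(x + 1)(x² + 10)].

At x=-1: P = (5·(-1) + 7)/((-1)² + 10) = 2/11. Q = -P = -2/11, R = 5 - (-1)·P = 57/11
Result: (2/11)/(x + 1) - ((2/11)x - 57/11)/(x² + 10)


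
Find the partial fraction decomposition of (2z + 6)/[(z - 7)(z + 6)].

At z=7: A = (2·7 + 6)/(7 + 6) = 20/13. At z=-6: B = (2·(-6) + 6)/(-6 - 7) = 6/13
Result: (20/13)/(z - 7) + (6/13)/(z + 6)


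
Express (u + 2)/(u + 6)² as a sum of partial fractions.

(u + 2) = α(u + 6) + β. At u = -6: β = 1·(-6) + 2 = -4. Coeff of u: α = 1
Result: 1/(u + 6) - 4/(u + 6)²


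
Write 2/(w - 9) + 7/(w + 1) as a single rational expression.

Common denominator (w - 9)(w + 1). Numerator: 2(w + 1) + 7(w - 9) = (2w + 2) + (7w - 63) = 9w - 61
Result: (9w - 61)/[(w - 9)(w + 1)]


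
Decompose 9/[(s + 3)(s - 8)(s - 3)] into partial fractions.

Using cover-up method: A = 3/22, B = 9/55, C = -3/10
Result: (3/22)/(s + 3) + (9/55)/(s - 8) - (3/10)/(s - 3)


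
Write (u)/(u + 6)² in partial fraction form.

(u) = α(u + 6) + β. At u = -6: β = 1·(-6) + 0 = -6. Coeff of u: α = 1
Result: 1/(u + 6) - 6/(u + 6)²


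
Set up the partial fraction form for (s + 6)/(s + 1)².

Repeated linear factor: α/(s + 1) + β/(s + 1)²


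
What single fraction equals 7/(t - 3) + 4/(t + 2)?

Common denominator (t - 3)(t + 2). Numerator: 7(t + 2) + 4(t - 3) = (7t + 14) + (4t - 12) = 11t + 2
Result: (11t + 2)/[(t - 3)(t + 2)]


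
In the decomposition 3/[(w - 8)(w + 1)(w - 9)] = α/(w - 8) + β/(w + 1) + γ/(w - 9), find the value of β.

Cover-up at w = -1: β = 3/[(-1 - 8)(-1 - 9)] = 3/[(-9)(-10)] = 3/90 = 1/30


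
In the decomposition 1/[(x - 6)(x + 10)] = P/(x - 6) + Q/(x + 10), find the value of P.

Cover-up at x = 6: P = 1/(6 + 10) = 1/16


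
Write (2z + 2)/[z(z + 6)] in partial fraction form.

At z=0: A = (2·0 + 2)/(0 + 6) = 1/3. At z=-6: B = (2·(-6) + 2)/(-6 - 0) = 5/3
Result: (1/3)/z + (5/3)/(z + 6)


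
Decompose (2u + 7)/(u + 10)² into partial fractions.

(2u + 7) = P(u + 10) + Q. At u = -10: Q = 2·(-10) + 7 = -13. Coeff of u: P = 2
Result: 2/(u + 10) - 13/(u + 10)²


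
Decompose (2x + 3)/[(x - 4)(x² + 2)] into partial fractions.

At x=4: α = (2·4 + 3)/(4² + 2) = 11/18. β = -α = -11/18, γ = 2 - 4·α = -4/9
Result: (11/18)/(x - 4) - ((11/18)x + 4/9)/(x² + 2)


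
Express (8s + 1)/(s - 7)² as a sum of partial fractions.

(8s + 1) = A(s - 7) + B. At s = 7: B = 8·7 + 1 = 57. Coeff of s: A = 8
Result: 8/(s - 7) + 57/(s - 7)²


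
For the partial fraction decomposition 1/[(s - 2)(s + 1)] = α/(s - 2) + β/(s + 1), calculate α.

Cover-up at s = 2: α = 1/(2 + 1) = 1/3


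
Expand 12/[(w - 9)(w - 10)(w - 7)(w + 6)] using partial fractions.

Using Heaviside cover-up: (-2/5)/(w - 9) + (1/4)/(w - 10) + (2/13)/(w - 7) - (1/260)/(w + 6)


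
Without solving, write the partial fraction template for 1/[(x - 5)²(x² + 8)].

Repeated linear + quadratic: P/(x - 5) + Q/(x - 5)² + (Rx + S)/(x² + 8)


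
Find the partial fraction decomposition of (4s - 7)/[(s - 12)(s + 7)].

At s=12: P = (4·12 - 7)/(12 + 7) = 41/19. At s=-7: Q = (4·(-7) - 7)/(-7 - 12) = 35/19
Result: (41/19)/(s - 12) + (35/19)/(s + 7)


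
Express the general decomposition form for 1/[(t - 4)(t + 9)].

Distinct linear factors: P/(t - 4) + Q/(t + 9)


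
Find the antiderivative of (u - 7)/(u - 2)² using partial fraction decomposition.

Decompose: A = 1, B = 1·2 - 7 = -5, so (u - 7)/(u - 2)² = 1/(u - 2) - 5/(u - 2)². Integrate: ∫ A/(u - 2) du = ln|(u - 2)|; ∫ B/(u - 2)² du = 5/(u - 2). Sum: ln|(u - 2)| + 5/(u - 2) + C


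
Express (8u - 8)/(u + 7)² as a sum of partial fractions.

(8u - 8) = A(u + 7) + B. At u = -7: B = 8·(-7) - 8 = -64. Coeff of u: A = 8
Result: 8/(u + 7) - 64/(u + 7)²


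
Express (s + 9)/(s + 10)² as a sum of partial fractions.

(s + 9) = α(s + 10) + β. At s = -10: β = 1·(-10) + 9 = -1. Coeff of s: α = 1
Result: 1/(s + 10) - 1/(s + 10)²


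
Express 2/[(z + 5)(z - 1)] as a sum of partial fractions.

2/(z + 5)(z - 1) = α/(z + 5) + β/(z - 1). α = 2/(-5 - 1) = -1/3, β = 2/(1 + 5) = 1/3
Result: (-1/3)/(z + 5) + (1/3)/(z - 1)


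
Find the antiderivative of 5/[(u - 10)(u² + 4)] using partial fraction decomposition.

Cover-up at u=10: α = 5/(10²+4) = 5/104. Coeff matching: β = -5/104, γ = -25/52. Decomposition: (5/104)/(u - 10) - ((5/104)u + 25/52)/(u² + 4). Integrate: linear → ln, quadratic → (1/2)ln + arctan: (5/104) ln|(u - 10)| - (5/208) ln(u² + 4) - (25/104) arctan(u/2) + C


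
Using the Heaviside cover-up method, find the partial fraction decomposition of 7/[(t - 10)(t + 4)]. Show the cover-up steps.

Cover (t - 10): set t=10, get α = 7/(10 + 4) = 1/2. Cover (t + 4): set t=-4, get β = 7/(-4 - 10) = -1/2.
Result: (1/2)/(t - 10) - (1/2)/(t + 4)


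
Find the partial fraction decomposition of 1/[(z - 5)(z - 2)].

1/(z - 5)(z - 2) = A/(z - 5) + B/(z - 2). A = 1/(5 - 2) = 1/3, B = 1/(2 - 5) = -1/3
Result: (1/3)/(z - 5) - (1/3)/(z - 2)


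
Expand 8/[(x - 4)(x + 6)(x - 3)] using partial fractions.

Using cover-up method: α = 4/5, β = 4/45, γ = -8/9
Result: (4/5)/(x - 4) + (4/45)/(x + 6) - (8/9)/(x - 3)


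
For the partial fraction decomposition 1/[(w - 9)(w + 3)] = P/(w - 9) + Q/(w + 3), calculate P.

Cover-up at w = 9: P = 1/(9 + 3) = 1/12


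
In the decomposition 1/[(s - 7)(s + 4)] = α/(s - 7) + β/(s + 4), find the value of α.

Cover-up at s = 7: α = 1/(7 + 4) = 1/11


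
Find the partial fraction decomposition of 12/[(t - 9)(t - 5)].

12/(t - 9)(t - 5) = α/(t - 9) + β/(t - 5). α = 12/(9 - 5) = 3, β = 12/(5 - 9) = -3
Result: 3/(t - 9) - 3/(t - 5)


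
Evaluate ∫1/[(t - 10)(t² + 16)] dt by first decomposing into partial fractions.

Cover-up at t=10: A = 1/(10²+16) = 1/116. Coeff matching: B = -1/116, C = -5/58. Decomposition: (1/116)/(t - 10) - ((1/116)t + 5/58)/(t² + 16). Integrate: linear → ln, quadratic → (1/2)ln + arctan: (1/116) ln|(t - 10)| - (1/232) ln(t² + 16) - (5/232) arctan(t/4) + C


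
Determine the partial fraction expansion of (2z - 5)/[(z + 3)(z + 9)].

At z=-3: α = (2·(-3) - 5)/(-3 + 9) = -11/6. At z=-9: β = (2·(-9) - 5)/(-9 + 3) = 23/6
Result: (-11/6)/(z + 3) + (23/6)/(z + 9)


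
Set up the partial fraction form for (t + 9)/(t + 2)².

Repeated linear factor: A/(t + 2) + B/(t + 2)²


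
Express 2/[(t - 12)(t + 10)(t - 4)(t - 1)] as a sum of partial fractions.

Using Heaviside cover-up: (1/968)/(t - 12) - (1/1694)/(t + 10) - (1/168)/(t - 4) + (2/363)/(t - 1)


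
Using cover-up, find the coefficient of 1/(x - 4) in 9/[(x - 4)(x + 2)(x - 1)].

Cover (x - 4), set x=4: 9/[(4 + 2)(4 - 1)] = 1/2


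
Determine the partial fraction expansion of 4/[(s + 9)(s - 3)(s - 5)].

Using cover-up method: P = 1/42, Q = -1/6, R = 1/7
Result: (1/42)/(s + 9) - (1/6)/(s - 3) + (1/7)/(s - 5)


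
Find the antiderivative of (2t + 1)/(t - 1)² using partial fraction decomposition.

Decompose: P = 2, Q = 2·1 + 1 = 3, so (2t + 1)/(t - 1)² = 2/(t - 1) + 3/(t - 1)². Integrate: ∫ P/(t - 1) dt = 2 ln|(t - 1)|; ∫ Q/(t - 1)² dt = -3/(t - 1). Sum: 2 ln|(t - 1)| - 3/(t - 1) + C


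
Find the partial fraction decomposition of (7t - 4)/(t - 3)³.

(7t - 4) = P(t - 3)² + Q(t - 3) + R. At t = 3: R = 7·3 - 4 = 17. Coefficients: P = 0, Q = 7
Result: 7/(t - 3)² + 17/(t - 3)³


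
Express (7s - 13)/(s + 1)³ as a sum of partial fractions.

(7s - 13) = A(s + 1)² + B(s + 1) + C. At s = -1: C = 7·(-1) - 13 = -20. Coefficients: A = 0, B = 7
Result: 7/(s + 1)² - 20/(s + 1)³


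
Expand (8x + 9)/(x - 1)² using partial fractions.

(8x + 9) = A(x - 1) + B. At x = 1: B = 8·1 + 9 = 17. Coeff of x: A = 8
Result: 8/(x - 1) + 17/(x - 1)²


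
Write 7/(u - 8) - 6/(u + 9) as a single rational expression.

Common denominator (u - 8)(u + 9). Numerator: 7(u + 9) - 6(u - 8) = (7u + 63) - (6u - 48) = u + 111
Result: (u + 111)/[(u - 8)(u + 9)]


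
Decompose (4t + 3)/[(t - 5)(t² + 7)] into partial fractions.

At t=5: P = (4·5 + 3)/(5² + 7) = 23/32. Q = -P = -23/32, R = 4 - 5·P = 13/32
Result: (23/32)/(t - 5) - ((23/32)t - 13/32)/(t² + 7)


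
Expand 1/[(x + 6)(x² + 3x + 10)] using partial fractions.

Cover-up at x = -6: A = 1/((-6)² + 3·(-6) + 10) = 1/28. Then B = -A = -1/28, C = -A·(3 - 6) = 3/28
Result: (1/28)/(x + 6) - ((1/28)x - 3/28)/(x² + 3x + 10)


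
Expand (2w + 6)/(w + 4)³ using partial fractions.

(2w + 6) = P(w + 4)² + Q(w + 4) + R. At w = -4: R = 2·(-4) + 6 = -2. Coefficients: P = 0, Q = 2
Result: 2/(w + 4)² - 2/(w + 4)³


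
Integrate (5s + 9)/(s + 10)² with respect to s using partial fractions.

Decompose: P = 5, Q = 5·(-10) + 9 = -41, so (5s + 9)/(s + 10)² = 5/(s + 10) - 41/(s + 10)². Integrate: ∫ P/(s + 10) ds = 5 ln|(s + 10)|; ∫ Q/(s + 10)² ds = 41/(s + 10). Sum: 5 ln|(s + 10)| + 41/(s + 10) + C


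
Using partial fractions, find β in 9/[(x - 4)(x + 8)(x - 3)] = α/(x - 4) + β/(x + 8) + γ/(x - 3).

Cover-up at x = -8: β = 9/[(-8 - 4)(-8 - 3)] = 9/[(-12)(-11)] = 9/132 = 3/44


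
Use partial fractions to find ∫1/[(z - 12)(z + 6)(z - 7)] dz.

Cover-up: α = 1/90, β = 1/234, γ = -1/65. Decomposition: (1/90)/(z - 12) + (1/234)/(z + 6) - (1/65)/(z - 7). Integrate each term: (1/90) ln|(z - 12)| + (1/234) ln|(z + 6)| - (1/65) ln|(z - 7)| + C


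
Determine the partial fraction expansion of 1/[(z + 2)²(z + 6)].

Cover-up at z=-6: C = 1/(-6 + 2)² = 1/16. Cover-up at z=-2: B = 1/(-2 + 6) = 1/4. Comparing z² coeff: A = -C = -1/16
Result: (-1/16)/(z + 2) + (1/4)/(z + 2)² + (1/16)/(z + 6)


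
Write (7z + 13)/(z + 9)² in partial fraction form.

(7z + 13) = α(z + 9) + β. At z = -9: β = 7·(-9) + 13 = -50. Coeff of z: α = 7
Result: 7/(z + 9) - 50/(z + 9)²


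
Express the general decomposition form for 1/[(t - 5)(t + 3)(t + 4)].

Three distinct linear factors: A/(t - 5) + B/(t + 3) + C/(t + 4)


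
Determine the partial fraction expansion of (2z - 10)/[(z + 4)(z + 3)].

At z=-4: P = (2·(-4) - 10)/(-4 + 3) = 18. At z=-3: Q = (2·(-3) - 10)/(-3 + 4) = -16
Result: 18/(z + 4) - 16/(z + 3)


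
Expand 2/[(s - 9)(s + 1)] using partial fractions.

2/(s - 9)(s + 1) = P/(s - 9) + Q/(s + 1). P = 2/(9 + 1) = 1/5, Q = 2/(-1 - 9) = -1/5
Result: (1/5)/(s - 9) - (1/5)/(s + 1)


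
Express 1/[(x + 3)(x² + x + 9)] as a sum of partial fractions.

Cover-up at x = -3: P = 1/((-3)² + 1·(-3) + 9) = 1/15. Then Q = -P = -1/15, R = -P·(1 - 3) = 2/15
Result: (1/15)/(x + 3) - ((1/15)x - 2/15)/(x² + x + 9)


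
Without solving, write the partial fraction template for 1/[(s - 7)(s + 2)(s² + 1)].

Two linear + quadratic: α/(s - 7) + β/(s + 2) + (γs + δ)/(s² + 1)


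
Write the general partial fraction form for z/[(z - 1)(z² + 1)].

Linear + irreducible quadratic: α/(z - 1) + (βz + γ)/(z² + 1)


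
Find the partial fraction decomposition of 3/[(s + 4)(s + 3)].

3/(s + 4)(s + 3) = P/(s + 4) + Q/(s + 3). P = 3/(-4 + 3) = -3, Q = 3/(-3 + 4) = 3
Result: -3/(s + 4) + 3/(s + 3)


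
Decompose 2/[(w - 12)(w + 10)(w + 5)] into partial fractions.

Using cover-up method: α = 1/187, β = 1/55, γ = -2/85
Result: (1/187)/(w - 12) + (1/55)/(w + 10) - (2/85)/(w + 5)


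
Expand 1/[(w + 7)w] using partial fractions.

1/(w + 7)w = A/(w + 7) + B/w. A = 1/(-7 - 0) = -1/7, B = 1/(0 + 7) = 1/7
Result: (-1/7)/(w + 7) + (1/7)/w


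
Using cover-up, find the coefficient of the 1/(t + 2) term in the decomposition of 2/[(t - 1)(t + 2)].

Cover (t + 2), set t=-2: 2/((t - 1) at t=-2) = 2/(-3) = -2/3


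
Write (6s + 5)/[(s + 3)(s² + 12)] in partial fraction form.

At s=-3: α = (6·(-3) + 5)/((-3)² + 12) = -13/21. β = -α = 13/21, γ = 6 - (-3)·α = 29/7
Result: (-13/21)/(s + 3) + ((13/21)s + 29/7)/(s² + 12)


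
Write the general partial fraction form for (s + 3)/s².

Repeated linear factor: A/s + B/s²


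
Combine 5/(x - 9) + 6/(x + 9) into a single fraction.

Common denominator (x - 9)(x + 9). Numerator: 5(x + 9) + 6(x - 9) = (5x + 45) + (6x - 54) = 11x - 9
Result: (11x - 9)/[(x - 9)(x + 9)]


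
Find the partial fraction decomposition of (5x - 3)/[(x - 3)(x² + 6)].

At x=3: P = (5·3 - 3)/(3² + 6) = 4/5. Q = -P = -4/5, R = 5 - 3·P = 13/5
Result: (4/5)/(x - 3) - ((4/5)x - 13/5)/(x² + 6)


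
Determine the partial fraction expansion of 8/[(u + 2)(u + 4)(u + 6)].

Using cover-up method: A = 1, B = -2, C = 1
Result: 1/(u + 2) - 2/(u + 4) + 1/(u + 6)


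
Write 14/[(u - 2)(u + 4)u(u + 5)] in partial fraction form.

Using Heaviside cover-up: (1/6)/(u - 2) + (7/12)/(u + 4) - (7/20)/u - (2/5)/(u + 5)


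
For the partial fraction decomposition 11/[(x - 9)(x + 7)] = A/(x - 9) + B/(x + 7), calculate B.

Cover-up at x = -7: B = 11/(-7 - 9) = -11/16


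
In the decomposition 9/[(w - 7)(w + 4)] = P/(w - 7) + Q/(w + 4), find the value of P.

Cover-up at w = 7: P = 9/(7 + 4) = 9/11


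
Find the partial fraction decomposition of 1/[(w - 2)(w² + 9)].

Cover-up at w = 2: α = 1/(2² + 9) = 1/13. Then β = -α = -1/13, γ = -α·(0 + 2) = -2/13
Result: (1/13)/(w - 2) - ((1/13)w + 2/13)/(w² + 9)


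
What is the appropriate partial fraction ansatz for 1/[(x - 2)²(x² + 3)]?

Repeated linear + quadratic: A/(x - 2) + B/(x - 2)² + (Cx + D)/(x² + 3)


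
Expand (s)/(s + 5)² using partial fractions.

(s) = P(s + 5) + Q. At s = -5: Q = 1·(-5) + 0 = -5. Coeff of s: P = 1
Result: 1/(s + 5) - 5/(s + 5)²


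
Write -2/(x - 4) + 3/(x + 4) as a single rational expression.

Common denominator (x - 4)(x + 4). Numerator: -2(x + 4) + 3(x - 4) = (-2x - 8) + (3x - 12) = x - 20
Result: (x - 20)/[(x - 4)(x + 4)]


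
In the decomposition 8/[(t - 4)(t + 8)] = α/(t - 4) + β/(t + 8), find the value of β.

Cover-up at t = -8: β = 8/(-8 - 4) = -8/12 = -2/3


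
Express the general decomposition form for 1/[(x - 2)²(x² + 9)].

Repeated linear + quadratic: P/(x - 2) + Q/(x - 2)² + (Rx + S)/(x² + 9)


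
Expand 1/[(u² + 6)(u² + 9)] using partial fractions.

Coefficient matching gives A = C = 0, B = 1/(9-6) = 1/3, D = -B = -1/3
Result: (1/3)/(u² + 6) - (1/3)/(u² + 9)


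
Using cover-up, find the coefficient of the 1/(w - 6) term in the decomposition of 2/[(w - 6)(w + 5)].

Cover (w - 6), set w=6: 2/((w + 5) at w=6) = 2/(11) = 2/11


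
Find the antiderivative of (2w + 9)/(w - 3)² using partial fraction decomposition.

Decompose: P = 2, Q = 2·3 + 9 = 15, so (2w + 9)/(w - 3)² = 2/(w - 3) + 15/(w - 3)². Integrate: ∫ P/(w - 3) dw = 2 ln|(w - 3)|; ∫ Q/(w - 3)² dw = -15/(w - 3). Sum: 2 ln|(w - 3)| - 15/(w - 3) + C


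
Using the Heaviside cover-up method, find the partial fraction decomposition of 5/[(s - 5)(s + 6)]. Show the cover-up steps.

Cover (s - 5): set s=5, get P = 5/(5 + 6) = 5/11. Cover (s + 6): set s=-6, get Q = 5/(-6 - 5) = -5/11.
Result: (5/11)/(s - 5) - (5/11)/(s + 6)


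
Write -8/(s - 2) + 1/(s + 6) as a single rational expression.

Common denominator (s - 2)(s + 6). Numerator: -8(s + 6) + 1(s - 2) = (-8s - 48) + (s - 2) = -7s - 50
Result: (-7s - 50)/[(s - 2)(s + 6)]


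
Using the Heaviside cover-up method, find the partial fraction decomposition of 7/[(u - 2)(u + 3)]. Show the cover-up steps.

Cover (u - 2): set u=2, get α = 7/(2 + 3) = 7/5. Cover (u + 3): set u=-3, get β = 7/(-3 - 2) = -7/5.
Result: (7/5)/(u - 2) - (7/5)/(u + 3)


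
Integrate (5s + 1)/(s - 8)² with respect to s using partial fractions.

Decompose: A = 5, B = 5·8 + 1 = 41, so (5s + 1)/(s - 8)² = 5/(s - 8) + 41/(s - 8)². Integrate: ∫ A/(s - 8) ds = 5 ln|(s - 8)|; ∫ B/(s - 8)² ds = -41/(s - 8). Sum: 5 ln|(s - 8)| - 41/(s - 8) + C


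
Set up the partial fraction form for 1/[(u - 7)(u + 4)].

Distinct linear factors: P/(u - 7) + Q/(u + 4)


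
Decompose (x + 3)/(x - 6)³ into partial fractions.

(x + 3) = α(x - 6)² + β(x - 6) + γ. At x = 6: γ = 1·6 + 3 = 9. Coefficients: α = 0, β = 1
Result: 1/(x - 6)² + 9/(x - 6)³


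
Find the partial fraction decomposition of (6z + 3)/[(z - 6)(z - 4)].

At z=6: P = (6·6 + 3)/(6 - 4) = 39/2. At z=4: Q = (6·4 + 3)/(4 - 6) = -27/2
Result: (39/2)/(z - 6) - (27/2)/(z - 4)


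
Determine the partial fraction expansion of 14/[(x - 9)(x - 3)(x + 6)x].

Using Heaviside cover-up: (7/405)/(x - 9) - (7/81)/(x - 3) - (7/405)/(x + 6) + (7/81)/x


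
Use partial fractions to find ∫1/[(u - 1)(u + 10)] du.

Decompose: 1/[(u - 1)(u + 10)] = (1/11)/(u - 1) - (1/11)/(u + 10). Integrate each term: (1/11) ln|(u - 1)| - (1/11) ln|(u + 10)| + C


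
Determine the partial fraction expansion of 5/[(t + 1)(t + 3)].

5/(t + 1)(t + 3) = P/(t + 1) + Q/(t + 3). P = 5/(-1 + 3) = 5/2, Q = 5/(-3 + 1) = -5/2
Result: (5/2)/(t + 1) - (5/2)/(t + 3)


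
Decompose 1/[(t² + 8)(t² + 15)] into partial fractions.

Coefficient matching gives P = R = 0, Q = 1/(15-8) = 1/7, S = -Q = -1/7
Result: (1/7)/(t² + 8) - (1/7)/(t² + 15)


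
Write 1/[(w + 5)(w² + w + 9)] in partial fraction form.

Cover-up at w = -5: α = 1/((-5)² + 1·(-5) + 9) = 1/29. Then β = -α = -1/29, γ = -α·(1 - 5) = 4/29
Result: (1/29)/(w + 5) - ((1/29)w - 4/29)/(w² + w + 9)


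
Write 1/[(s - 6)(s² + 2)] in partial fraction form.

Cover-up at s = 6: α = 1/(6² + 2) = 1/38. Then β = -α = -1/38, γ = -α·(0 + 6) = -3/19
Result: (1/38)/(s - 6) - ((1/38)s + 3/19)/(s² + 2)


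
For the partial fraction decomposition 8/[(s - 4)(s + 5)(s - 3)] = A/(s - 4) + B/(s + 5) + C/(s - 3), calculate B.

Cover-up at s = -5: B = 8/[(-5 - 4)(-5 - 3)] = 8/[(-9)(-8)] = 8/72 = 1/9


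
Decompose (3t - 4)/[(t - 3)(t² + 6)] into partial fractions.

At t=3: P = (3·3 - 4)/(3² + 6) = 1/3. Q = -P = -1/3, R = 3 - 3·P = 2
Result: (1/3)/(t - 3) - ((1/3)t - 2)/(t² + 6)


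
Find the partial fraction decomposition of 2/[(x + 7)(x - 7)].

2/(x + 7)(x - 7) = P/(x + 7) + Q/(x - 7). P = 2/(-7 - 7) = -1/7, Q = 2/(7 + 7) = 1/7
Result: (-1/7)/(x + 7) + (1/7)/(x - 7)


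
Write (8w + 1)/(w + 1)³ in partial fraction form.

(8w + 1) = α(w + 1)² + β(w + 1) + γ. At w = -1: γ = 8·(-1) + 1 = -7. Coefficients: α = 0, β = 8
Result: 8/(w + 1)² - 7/(w + 1)³


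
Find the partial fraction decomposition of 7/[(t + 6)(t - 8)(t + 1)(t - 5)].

Using Heaviside cover-up: (-1/110)/(t + 6) + (1/54)/(t - 8) + (7/270)/(t + 1) - (7/198)/(t - 5)


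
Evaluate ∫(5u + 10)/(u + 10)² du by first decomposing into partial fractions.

Decompose: P = 5, Q = 5·(-10) + 10 = -40, so (5u + 10)/(u + 10)² = 5/(u + 10) - 40/(u + 10)². Integrate: ∫ P/(u + 10) du = 5 ln|(u + 10)|; ∫ Q/(u + 10)² du = 40/(u + 10). Sum: 5 ln|(u + 10)| + 40/(u + 10) + C


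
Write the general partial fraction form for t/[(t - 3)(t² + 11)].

Linear + irreducible quadratic: α/(t - 3) + (βt + γ)/(t² + 11)


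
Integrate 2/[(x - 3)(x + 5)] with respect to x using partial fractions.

Decompose: 2/[(x - 3)(x + 5)] = (1/4)/(x - 3) - (1/4)/(x + 5). Integrate each term: (1/4) ln|(x - 3)| - (1/4) ln|(x + 5)| + C


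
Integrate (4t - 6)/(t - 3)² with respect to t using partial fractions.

Decompose: A = 4, B = 4·3 - 6 = 6, so (4t - 6)/(t - 3)² = 4/(t - 3) + 6/(t - 3)². Integrate: ∫ A/(t - 3) dt = 4 ln|(t - 3)|; ∫ B/(t - 3)² dt = -6/(t - 3). Sum: 4 ln|(t - 3)| - 6/(t - 3) + C


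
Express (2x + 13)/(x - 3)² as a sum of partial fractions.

(2x + 13) = A(x - 3) + B. At x = 3: B = 2·3 + 13 = 19. Coeff of x: A = 2
Result: 2/(x - 3) + 19/(x - 3)²
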